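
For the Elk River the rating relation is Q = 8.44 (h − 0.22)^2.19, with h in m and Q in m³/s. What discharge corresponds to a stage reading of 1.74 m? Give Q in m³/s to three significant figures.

21.1 m³/s

Q = 8.44 × (1.74 − 0.22)^2.19 = 8.44 × 1.52^2.19 = 21.11 m³/s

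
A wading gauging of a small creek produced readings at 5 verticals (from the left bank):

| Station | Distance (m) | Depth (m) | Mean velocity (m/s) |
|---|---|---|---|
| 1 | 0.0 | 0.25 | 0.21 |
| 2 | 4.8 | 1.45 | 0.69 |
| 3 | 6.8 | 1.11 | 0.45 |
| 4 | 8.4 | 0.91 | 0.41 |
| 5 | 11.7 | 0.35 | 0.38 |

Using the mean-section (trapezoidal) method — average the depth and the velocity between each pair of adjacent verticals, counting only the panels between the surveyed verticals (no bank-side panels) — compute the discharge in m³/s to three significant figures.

Panel 1-2: Δb = 4.8 m, d̄ = (0.25+1.45)/2 = 0.85, v̄ = (0.21+0.69)/2 = 0.45 → q = 4.8×0.85×0.45 = 1.836 m³/s
Panel 2-3: Δb = 2 m, d̄ = (1.45+1.11)/2 = 1.28, v̄ = (0.69+0.45)/2 = 0.57 → q = 2×1.28×0.57 = 1.459 m³/s
Panel 3-4: Δb = 1.6 m, d̄ = (1.11+0.91)/2 = 1.01, v̄ = (0.45+0.41)/2 = 0.43 → q = 1.6×1.01×0.43 = 0.6949 m³/s
Panel 4-5: Δb = 3.3 m, d̄ = (0.91+0.35)/2 = 0.63, v̄ = (0.41+0.38)/2 = 0.395 → q = 3.3×0.63×0.395 = 0.8212 m³/s
Q = Σ q = 4.811 m³/s

4.81 m³/s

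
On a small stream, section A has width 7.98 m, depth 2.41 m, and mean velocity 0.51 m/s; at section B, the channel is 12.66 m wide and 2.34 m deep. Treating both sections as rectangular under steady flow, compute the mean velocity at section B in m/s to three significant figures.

0.331 m/s

Q = A₁V₁ = (7.98×2.41) × 0.51 = 9.808 m³/s
A₂ = 12.66 × 2.34 = 29.62 m²
V₂ = Q/A₂ = 9.808/29.62 = 0.3311 m/s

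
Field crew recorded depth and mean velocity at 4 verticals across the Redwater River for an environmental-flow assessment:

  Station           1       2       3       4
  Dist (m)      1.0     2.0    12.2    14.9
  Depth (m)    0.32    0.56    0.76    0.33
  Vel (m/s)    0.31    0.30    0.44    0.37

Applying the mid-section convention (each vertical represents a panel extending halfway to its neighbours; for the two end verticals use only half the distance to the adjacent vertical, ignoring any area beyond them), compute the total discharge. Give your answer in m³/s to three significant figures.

w_1 = (2.0 − 1.0)/2 = 0.5 m; q_1 = 0.31 × 0.32 × 0.5 = 0.04960 m³/s
w_2 = (12.2 − 1.0)/2 = 5.6 m; q_2 = 0.30 × 0.56 × 5.6 = 0.9408 m³/s
w_3 = (14.9 − 2.0)/2 = 6.45 m; q_3 = 0.44 × 0.76 × 6.45 = 2.157 m³/s
w_4 = (14.9 − 12.2)/2 = 1.35 m; q_4 = 0.37 × 0.33 × 1.35 = 0.1648 m³/s
Q = Σ qᵢ = 3.312 m³/s

3.31 m³/s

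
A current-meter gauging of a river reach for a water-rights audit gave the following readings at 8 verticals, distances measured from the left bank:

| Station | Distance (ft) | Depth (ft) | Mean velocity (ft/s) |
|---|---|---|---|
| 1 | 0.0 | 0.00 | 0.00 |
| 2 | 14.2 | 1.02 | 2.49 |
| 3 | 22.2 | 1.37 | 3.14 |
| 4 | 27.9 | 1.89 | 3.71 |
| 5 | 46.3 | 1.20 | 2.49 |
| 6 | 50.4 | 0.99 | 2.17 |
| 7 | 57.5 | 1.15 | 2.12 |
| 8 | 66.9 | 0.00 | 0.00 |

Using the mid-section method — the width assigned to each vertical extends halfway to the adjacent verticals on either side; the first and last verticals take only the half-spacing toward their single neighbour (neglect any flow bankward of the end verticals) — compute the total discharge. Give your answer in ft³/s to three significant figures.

w_2 = (22.2 − 0.0)/2 = 11.1 ft; q_2 = 2.49 × 1.02 × 11.1 = 28.19 ft³/s
w_3 = (27.9 − 14.2)/2 = 6.85 ft; q_3 = 3.14 × 1.37 × 6.85 = 29.47 ft³/s
w_4 = (46.3 − 22.2)/2 = 12.05 ft; q_4 = 3.71 × 1.89 × 12.05 = 84.49 ft³/s
w_5 = (50.4 − 27.9)/2 = 11.25 ft; q_5 = 2.49 × 1.20 × 11.25 = 33.62 ft³/s
w_6 = (57.5 − 46.3)/2 = 5.6 ft; q_6 = 2.17 × 0.99 × 5.6 = 12.03 ft³/s
w_7 = (66.9 − 50.4)/2 = 8.25 ft; q_7 = 2.12 × 1.15 × 8.25 = 20.11 ft³/s
Stations 1, 8 contribute zero (depth or velocity is 0).
Q = Σ qᵢ = 207.9 ft³/s

208 ft³/s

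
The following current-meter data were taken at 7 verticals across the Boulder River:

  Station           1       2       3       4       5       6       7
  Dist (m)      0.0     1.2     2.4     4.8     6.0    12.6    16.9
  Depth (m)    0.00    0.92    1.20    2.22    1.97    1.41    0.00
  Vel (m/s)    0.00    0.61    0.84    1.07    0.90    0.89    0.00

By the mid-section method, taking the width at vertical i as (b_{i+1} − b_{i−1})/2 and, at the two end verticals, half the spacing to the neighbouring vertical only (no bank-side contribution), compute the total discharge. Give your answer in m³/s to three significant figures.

w_2 = (2.4 − 0.0)/2 = 1.2 m; q_2 = 0.61 × 0.92 × 1.2 = 0.6734 m³/s
w_3 = (4.8 − 1.2)/2 = 1.8 m; q_3 = 0.84 × 1.20 × 1.8 = 1.814 m³/s
w_4 = (6.0 − 2.4)/2 = 1.8 m; q_4 = 1.07 × 2.22 × 1.8 = 4.276 m³/s
w_5 = (12.6 − 4.8)/2 = 3.9 m; q_5 = 0.90 × 1.97 × 3.9 = 6.915 m³/s
w_6 = (16.9 − 6.0)/2 = 5.45 m; q_6 = 0.89 × 1.41 × 5.45 = 6.839 m³/s
Stations 1, 7 contribute zero (depth or velocity is 0).
Q = Σ qᵢ = 20.52 m³/s

20.5 m³/s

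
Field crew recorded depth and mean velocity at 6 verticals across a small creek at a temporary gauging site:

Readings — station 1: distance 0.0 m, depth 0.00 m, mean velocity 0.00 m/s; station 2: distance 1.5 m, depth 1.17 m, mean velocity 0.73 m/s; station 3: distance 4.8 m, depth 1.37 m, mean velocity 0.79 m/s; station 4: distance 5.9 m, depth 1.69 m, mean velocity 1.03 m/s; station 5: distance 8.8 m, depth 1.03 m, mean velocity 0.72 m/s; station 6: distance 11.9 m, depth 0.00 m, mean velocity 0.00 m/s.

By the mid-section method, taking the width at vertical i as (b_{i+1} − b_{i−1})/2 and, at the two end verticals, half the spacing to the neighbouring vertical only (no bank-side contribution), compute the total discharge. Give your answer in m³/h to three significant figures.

36500 m³/h

w_2 = (4.8 − 0.0)/2 = 2.4 m; q_2 = 0.73 × 1.17 × 2.4 = 2.050 m³/s
w_3 = (5.9 − 1.5)/2 = 2.2 m; q_3 = 0.79 × 1.37 × 2.2 = 2.381 m³/s
w_4 = (8.8 − 4.8)/2 = 2 m; q_4 = 1.03 × 1.69 × 2 = 3.481 m³/s
w_5 = (11.9 − 5.9)/2 = 3 m; q_5 = 0.72 × 1.03 × 3 = 2.225 m³/s
Stations 1, 6 contribute zero (depth or velocity is 0).
Q = Σ qᵢ = 10.14 m³/s
= 10.14 × 3600 = 36490 m³/h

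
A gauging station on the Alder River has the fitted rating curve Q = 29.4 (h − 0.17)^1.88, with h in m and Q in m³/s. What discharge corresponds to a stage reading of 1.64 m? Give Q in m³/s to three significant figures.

Q = 29.4 × (1.64 − 0.17)^1.88 = 29.4 × 1.47^1.88 = 60.66 m³/s

60.7 m³/s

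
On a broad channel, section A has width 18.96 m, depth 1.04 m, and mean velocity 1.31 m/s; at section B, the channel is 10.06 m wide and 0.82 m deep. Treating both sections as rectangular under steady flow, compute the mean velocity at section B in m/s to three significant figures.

Q = A₁V₁ = (18.96×1.04) × 1.31 = 25.83 m³/s
A₂ = 10.06 × 0.82 = 8.249 m²
V₂ = Q/A₂ = 25.83/8.249 = 3.131 m/s

3.13 m/s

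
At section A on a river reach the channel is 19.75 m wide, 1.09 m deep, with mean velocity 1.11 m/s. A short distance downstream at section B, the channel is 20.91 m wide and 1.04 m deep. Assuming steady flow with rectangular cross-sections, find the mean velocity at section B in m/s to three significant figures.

1.10 m/s

Q = A₁V₁ = (19.75×1.09) × 1.11 = 23.90 m³/s
A₂ = 20.91 × 1.04 = 21.75 m²
V₂ = Q/A₂ = 23.90/21.75 = 1.099 m/s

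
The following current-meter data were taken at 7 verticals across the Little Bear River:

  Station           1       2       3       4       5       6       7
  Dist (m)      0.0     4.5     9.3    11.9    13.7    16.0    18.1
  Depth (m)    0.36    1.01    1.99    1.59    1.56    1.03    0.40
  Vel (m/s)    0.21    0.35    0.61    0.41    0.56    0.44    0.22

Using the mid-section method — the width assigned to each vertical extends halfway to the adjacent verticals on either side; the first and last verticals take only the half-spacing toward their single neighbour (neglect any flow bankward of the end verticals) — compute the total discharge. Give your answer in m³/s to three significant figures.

w_1 = (4.5 − 0.0)/2 = 2.25 m; q_1 = 0.21 × 0.36 × 2.25 = 0.1701 m³/s
w_2 = (9.3 − 0.0)/2 = 4.65 m; q_2 = 0.35 × 1.01 × 4.65 = 1.644 m³/s
w_3 = (11.9 − 4.5)/2 = 3.7 m; q_3 = 0.61 × 1.99 × 3.7 = 4.491 m³/s
w_4 = (13.7 − 9.3)/2 = 2.2 m; q_4 = 0.41 × 1.59 × 2.2 = 1.434 m³/s
w_5 = (16.0 − 11.9)/2 = 2.05 m; q_5 = 0.56 × 1.56 × 2.05 = 1.791 m³/s
w_6 = (18.1 − 13.7)/2 = 2.2 m; q_6 = 0.44 × 1.03 × 2.2 = 0.9970 m³/s
w_7 = (18.1 − 16.0)/2 = 1.05 m; q_7 = 0.22 × 0.40 × 1.05 = 0.09240 m³/s
Q = Σ qᵢ = 10.62 m³/s

10.6 m³/s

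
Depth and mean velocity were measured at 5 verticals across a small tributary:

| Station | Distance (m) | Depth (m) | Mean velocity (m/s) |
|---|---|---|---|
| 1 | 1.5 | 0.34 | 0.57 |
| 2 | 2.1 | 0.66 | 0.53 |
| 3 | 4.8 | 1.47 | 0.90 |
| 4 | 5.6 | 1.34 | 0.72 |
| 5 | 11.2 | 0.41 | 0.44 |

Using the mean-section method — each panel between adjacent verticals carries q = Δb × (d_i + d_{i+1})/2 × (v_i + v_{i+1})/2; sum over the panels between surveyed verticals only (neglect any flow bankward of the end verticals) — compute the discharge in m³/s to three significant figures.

Panel 1-2: Δb = 0.6 m, d̄ = (0.34+0.66)/2 = 0.5, v̄ = (0.57+0.53)/2 = 0.55 → q = 0.6×0.5×0.55 = 0.1650 m³/s
Panel 2-3: Δb = 2.7 m, d̄ = (0.66+1.47)/2 = 1.065, v̄ = (0.53+0.90)/2 = 0.715 → q = 2.7×1.065×0.715 = 2.056 m³/s
Panel 3-4: Δb = 0.8 m, d̄ = (1.47+1.34)/2 = 1.405, v̄ = (0.90+0.72)/2 = 0.81 → q = 0.8×1.405×0.81 = 0.9104 m³/s
Panel 4-5: Δb = 5.6 m, d̄ = (1.34+0.41)/2 = 0.875, v̄ = (0.72+0.44)/2 = 0.58 → q = 5.6×0.875×0.58 = 2.842 m³/s
Q = Σ q = 5.973 m³/s

5.97 m³/s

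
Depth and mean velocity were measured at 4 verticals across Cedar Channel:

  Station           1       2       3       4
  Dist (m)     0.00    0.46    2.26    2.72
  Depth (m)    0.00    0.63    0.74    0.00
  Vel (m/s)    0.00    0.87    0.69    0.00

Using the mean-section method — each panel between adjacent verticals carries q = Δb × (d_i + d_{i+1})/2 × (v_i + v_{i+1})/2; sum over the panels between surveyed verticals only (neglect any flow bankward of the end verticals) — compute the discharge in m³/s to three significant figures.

1.08 m³/s

Panel 1-2: Δb = 0.46 m, d̄ = (0.00+0.63)/2 = 0.315, v̄ = (0.00+0.87)/2 = 0.435 → q = 0.46×0.315×0.435 = 0.06303 m³/s
Panel 2-3: Δb = 1.8 m, d̄ = (0.63+0.74)/2 = 0.685, v̄ = (0.87+0.69)/2 = 0.78 → q = 1.8×0.685×0.78 = 0.9617 m³/s
Panel 3-4: Δb = 0.46 m, d̄ = (0.74+0.00)/2 = 0.37, v̄ = (0.69+0.00)/2 = 0.345 → q = 0.46×0.37×0.345 = 0.05872 m³/s
Q = Σ q = 1.083 m³/s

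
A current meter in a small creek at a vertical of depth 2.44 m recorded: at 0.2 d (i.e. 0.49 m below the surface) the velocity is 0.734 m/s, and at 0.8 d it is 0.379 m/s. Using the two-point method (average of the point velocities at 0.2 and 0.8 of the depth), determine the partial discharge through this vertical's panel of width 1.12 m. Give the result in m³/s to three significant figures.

1.52 m³/s

v̄ = (0.734 + 0.379) / 2 = 0.5565 m/s
q = v̄ × d × w = 0.5565 × 2.44 × 1.12 = 1.521 m³/s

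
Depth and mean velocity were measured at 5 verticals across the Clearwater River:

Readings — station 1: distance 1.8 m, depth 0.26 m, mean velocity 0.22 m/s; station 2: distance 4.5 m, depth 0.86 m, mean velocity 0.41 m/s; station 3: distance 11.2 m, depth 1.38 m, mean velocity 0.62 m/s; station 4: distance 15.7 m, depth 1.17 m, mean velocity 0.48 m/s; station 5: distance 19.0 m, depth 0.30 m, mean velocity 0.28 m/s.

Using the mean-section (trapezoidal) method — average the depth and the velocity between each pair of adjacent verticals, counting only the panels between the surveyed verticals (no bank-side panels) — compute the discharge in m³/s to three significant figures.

8.42 m³/s

Panel 1-2: Δb = 2.7 m, d̄ = (0.26+0.86)/2 = 0.56, v̄ = (0.22+0.41)/2 = 0.315 → q = 2.7×0.56×0.315 = 0.4763 m³/s
Panel 2-3: Δb = 6.7 m, d̄ = (0.86+1.38)/2 = 1.12, v̄ = (0.41+0.62)/2 = 0.515 → q = 6.7×1.12×0.515 = 3.865 m³/s
Panel 3-4: Δb = 4.5 m, d̄ = (1.38+1.17)/2 = 1.275, v̄ = (0.62+0.48)/2 = 0.55 → q = 4.5×1.275×0.55 = 3.156 m³/s
Panel 4-5: Δb = 3.3 m, d̄ = (1.17+0.30)/2 = 0.735, v̄ = (0.48+0.28)/2 = 0.38 → q = 3.3×0.735×0.38 = 0.9217 m³/s
Q = Σ q = 8.418 m³/s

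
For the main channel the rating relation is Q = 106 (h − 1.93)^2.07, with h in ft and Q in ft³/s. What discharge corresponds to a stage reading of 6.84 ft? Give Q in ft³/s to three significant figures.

2860 ft³/s

Q = 106 × (6.84 − 1.93)^2.07 = 106 × 4.91^2.07 = 2857 ft³/s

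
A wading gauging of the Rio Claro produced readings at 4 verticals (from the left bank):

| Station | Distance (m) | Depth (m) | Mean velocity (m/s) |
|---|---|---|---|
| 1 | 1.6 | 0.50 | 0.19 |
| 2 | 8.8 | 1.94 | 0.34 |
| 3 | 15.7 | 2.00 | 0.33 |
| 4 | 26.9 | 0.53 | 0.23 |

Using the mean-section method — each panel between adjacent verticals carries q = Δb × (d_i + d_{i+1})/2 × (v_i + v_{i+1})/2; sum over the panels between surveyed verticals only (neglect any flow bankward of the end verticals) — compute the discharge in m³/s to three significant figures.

Panel 1-2: Δb = 7.2 m, d̄ = (0.50+1.94)/2 = 1.22, v̄ = (0.19+0.34)/2 = 0.265 → q = 7.2×1.22×0.265 = 2.328 m³/s
Panel 2-3: Δb = 6.9 m, d̄ = (1.94+2.00)/2 = 1.97, v̄ = (0.34+0.33)/2 = 0.335 → q = 6.9×1.97×0.335 = 4.554 m³/s
Panel 3-4: Δb = 11.2 m, d̄ = (2.00+0.53)/2 = 1.265, v̄ = (0.33+0.23)/2 = 0.28 → q = 11.2×1.265×0.28 = 3.967 m³/s
Q = Σ q = 10.85 m³/s

10.8 m³/s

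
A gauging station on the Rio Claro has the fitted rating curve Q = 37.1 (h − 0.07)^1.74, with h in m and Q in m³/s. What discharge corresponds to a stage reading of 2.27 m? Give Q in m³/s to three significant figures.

146 m³/s

Q = 37.1 × (2.27 − 0.07)^1.74 = 37.1 × 2.2^1.74 = 146.3 m³/s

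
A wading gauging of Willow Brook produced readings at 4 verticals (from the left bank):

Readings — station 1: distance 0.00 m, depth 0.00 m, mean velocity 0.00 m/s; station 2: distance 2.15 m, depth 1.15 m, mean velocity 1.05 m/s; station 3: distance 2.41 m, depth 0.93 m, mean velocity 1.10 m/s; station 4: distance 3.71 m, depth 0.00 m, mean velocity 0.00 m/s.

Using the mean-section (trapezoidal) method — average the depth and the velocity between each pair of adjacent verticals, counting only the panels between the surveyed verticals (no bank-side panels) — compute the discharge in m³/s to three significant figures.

Panel 1-2: Δb = 2.15 m, d̄ = (0.00+1.15)/2 = 0.575, v̄ = (0.00+1.05)/2 = 0.525 → q = 2.15×0.575×0.525 = 0.6490 m³/s
Panel 2-3: Δb = 0.26 m, d̄ = (1.15+0.93)/2 = 1.04, v̄ = (1.05+1.10)/2 = 1.075 → q = 0.26×1.04×1.075 = 0.2907 m³/s
Panel 3-4: Δb = 1.3 m, d̄ = (0.93+0.00)/2 = 0.465, v̄ = (1.10+0.00)/2 = 0.55 → q = 1.3×0.465×0.55 = 0.3325 m³/s
Q = Σ q = 1.272 m³/s

1.27 m³/s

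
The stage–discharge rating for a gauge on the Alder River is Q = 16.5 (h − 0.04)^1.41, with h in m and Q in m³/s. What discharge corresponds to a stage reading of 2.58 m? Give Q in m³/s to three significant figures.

61.4 m³/s

Q = 16.5 × (2.58 − 0.04)^1.41 = 16.5 × 2.54^1.41 = 61.42 m³/s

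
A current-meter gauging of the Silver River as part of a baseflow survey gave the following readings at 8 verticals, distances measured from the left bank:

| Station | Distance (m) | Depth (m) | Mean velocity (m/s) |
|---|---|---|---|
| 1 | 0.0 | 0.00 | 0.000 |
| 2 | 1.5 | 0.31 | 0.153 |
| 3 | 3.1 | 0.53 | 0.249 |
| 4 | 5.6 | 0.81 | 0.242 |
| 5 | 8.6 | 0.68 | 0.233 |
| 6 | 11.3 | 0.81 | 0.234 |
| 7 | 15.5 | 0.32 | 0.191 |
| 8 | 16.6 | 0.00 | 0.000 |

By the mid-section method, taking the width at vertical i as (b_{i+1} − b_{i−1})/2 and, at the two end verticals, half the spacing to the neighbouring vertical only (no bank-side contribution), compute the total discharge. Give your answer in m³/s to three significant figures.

2.15 m³/s

w_2 = (3.1 − 0.0)/2 = 1.55 m; q_2 = 0.153 × 0.31 × 1.55 = 0.07352 m³/s
w_3 = (5.6 − 1.5)/2 = 2.05 m; q_3 = 0.249 × 0.53 × 2.05 = 0.2705 m³/s
w_4 = (8.6 − 3.1)/2 = 2.75 m; q_4 = 0.242 × 0.81 × 2.75 = 0.5391 m³/s
w_5 = (11.3 − 5.6)/2 = 2.85 m; q_5 = 0.233 × 0.68 × 2.85 = 0.4516 m³/s
w_6 = (15.5 − 8.6)/2 = 3.45 m; q_6 = 0.234 × 0.81 × 3.45 = 0.6539 m³/s
w_7 = (16.6 − 11.3)/2 = 2.65 m; q_7 = 0.191 × 0.32 × 2.65 = 0.1620 m³/s
Stations 1, 8 contribute zero (depth or velocity is 0).
Q = Σ qᵢ = 2.151 m³/s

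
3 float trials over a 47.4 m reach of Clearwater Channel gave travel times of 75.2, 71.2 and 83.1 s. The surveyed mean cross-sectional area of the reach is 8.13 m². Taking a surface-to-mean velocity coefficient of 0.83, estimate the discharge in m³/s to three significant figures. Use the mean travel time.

4.18 m³/s

t̄ = (75.2 + 71.2 + 83.1) / 3 = 76.5 s
v_surface = L / t̄ = 47.4 / 76.5 = 0.6196 m/s
v_mean = 0.83 × 0.6196 = 0.5143 m/s
Q = A × v_mean = 8.13 × 0.5143 = 4.181 m³/s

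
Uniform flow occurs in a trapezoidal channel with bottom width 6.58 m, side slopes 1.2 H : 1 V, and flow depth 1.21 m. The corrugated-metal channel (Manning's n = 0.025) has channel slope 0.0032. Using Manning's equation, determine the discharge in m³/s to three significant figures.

A = (b + z·y)·y = (6.58 + 1.2×1.21)×1.21 = 9.719 m²
P = b + 2y√(1+z²) = 6.58 + 2×1.21×√(1+1.2²) = 10.36 m
R = A/P = 9.719/10.36 = 0.9381 m
Q = (1/n)·A·R^(2/3)·S^(1/2) = (1/0.025) × 9.719 × 0.9381^(2/3) × 0.0032^(1/2) = 21.07 m³/s

21.1 m³/s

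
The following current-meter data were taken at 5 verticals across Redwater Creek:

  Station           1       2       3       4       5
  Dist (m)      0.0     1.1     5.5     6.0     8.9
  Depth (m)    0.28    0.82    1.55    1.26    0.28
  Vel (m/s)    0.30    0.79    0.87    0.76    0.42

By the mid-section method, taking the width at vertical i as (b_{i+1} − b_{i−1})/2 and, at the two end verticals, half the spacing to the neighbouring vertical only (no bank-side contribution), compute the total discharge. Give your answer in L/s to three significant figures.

w_1 = (1.1 − 0.0)/2 = 0.55 m; q_1 = 0.30 × 0.28 × 0.55 = 0.04620 m³/s
w_2 = (5.5 − 0.0)/2 = 2.75 m; q_2 = 0.79 × 0.82 × 2.75 = 1.781 m³/s
w_3 = (6.0 − 1.1)/2 = 2.45 m; q_3 = 0.87 × 1.55 × 2.45 = 3.304 m³/s
w_4 = (8.9 − 5.5)/2 = 1.7 m; q_4 = 0.76 × 1.26 × 1.7 = 1.628 m³/s
w_5 = (8.9 − 6.0)/2 = 1.45 m; q_5 = 0.42 × 0.28 × 1.45 = 0.1705 m³/s
Q = Σ qᵢ = 6.930 m³/s
= 6.930 × 1000 = 6930 L/s

6930 L/s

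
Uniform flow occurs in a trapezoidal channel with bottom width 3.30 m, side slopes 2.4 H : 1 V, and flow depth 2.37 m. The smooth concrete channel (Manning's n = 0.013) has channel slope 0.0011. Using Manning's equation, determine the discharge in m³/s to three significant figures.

A = (b + z·y)·y = (3.30 + 2.4×2.37)×2.37 = 21.30 m²
P = b + 2y√(1+z²) = 3.30 + 2×2.37×√(1+2.4²) = 15.62 m
R = A/P = 21.30/15.62 = 1.363 m
Q = (1/n)·A·R^(2/3)·S^(1/2) = (1/0.013) × 21.30 × 1.363^(2/3) × 0.0011^(1/2) = 66.82 m³/s

66.8 m³/s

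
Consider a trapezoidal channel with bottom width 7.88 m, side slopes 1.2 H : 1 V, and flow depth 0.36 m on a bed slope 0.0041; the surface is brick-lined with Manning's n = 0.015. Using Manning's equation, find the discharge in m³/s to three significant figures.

6.13 m³/s

A = (b + z·y)·y = (7.88 + 1.2×0.36)×0.36 = 2.992 m²
P = b + 2y√(1+z²) = 7.88 + 2×0.36×√(1+1.2²) = 9.005 m
R = A/P = 2.992/9.005 = 0.3323 m
Q = (1/n)·A·R^(2/3)·S^(1/2) = (1/0.015) × 2.992 × 0.3323^(2/3) × 0.0041^(1/2) = 6.128 m³/s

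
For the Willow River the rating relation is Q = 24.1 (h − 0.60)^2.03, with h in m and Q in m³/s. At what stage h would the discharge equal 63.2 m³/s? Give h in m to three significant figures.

h − h₀ = (Q/C)^(1/b) = (63.2/24.1)^(1/2.03) = 1.608 m
h = 0.60 + 1.608 = 2.208 m

2.21 m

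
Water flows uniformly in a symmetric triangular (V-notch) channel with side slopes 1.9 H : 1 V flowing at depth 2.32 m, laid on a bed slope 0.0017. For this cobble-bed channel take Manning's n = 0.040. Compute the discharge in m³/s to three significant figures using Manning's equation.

10.7 m³/s

A = z·y² = 1.9×2.32² = 10.23 m²
P = 2y√(1+z²) = 2×2.32×√(1+1.9²) = 9.963 m
R = A/P = 10.23/9.963 = 1.027 m
Q = (1/n)·A·R^(2/3)·S^(1/2) = (1/0.040) × 10.23 × 1.027^(2/3) × 0.0017^(1/2) = 10.73 m³/s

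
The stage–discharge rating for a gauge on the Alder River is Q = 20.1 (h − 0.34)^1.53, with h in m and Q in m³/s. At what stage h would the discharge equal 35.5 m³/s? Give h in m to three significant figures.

h − h₀ = (Q/C)^(1/b) = (35.5/20.1)^(1/1.53) = 1.450 m
h = 0.34 + 1.450 = 1.790 m

1.79 m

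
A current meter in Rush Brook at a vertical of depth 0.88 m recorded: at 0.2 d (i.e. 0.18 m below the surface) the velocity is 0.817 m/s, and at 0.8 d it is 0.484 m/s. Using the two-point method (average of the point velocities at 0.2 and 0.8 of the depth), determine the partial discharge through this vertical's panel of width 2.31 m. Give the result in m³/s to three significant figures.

v̄ = (0.817 + 0.484) / 2 = 0.6505 m/s
q = v̄ × d × w = 0.6505 × 0.88 × 2.31 = 1.322 m³/s

1.32 m³/s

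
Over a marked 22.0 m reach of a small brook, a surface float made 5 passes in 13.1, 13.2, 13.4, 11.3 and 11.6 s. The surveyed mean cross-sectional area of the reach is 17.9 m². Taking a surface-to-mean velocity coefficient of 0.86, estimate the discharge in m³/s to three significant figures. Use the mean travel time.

t̄ = (13.1 + 13.2 + 13.4 + 11.3 + 11.6) / 5 = 12.52 s
v_surface = L / t̄ = 22.0 / 12.52 = 1.757 m/s
v_mean = 0.86 × 1.757 = 1.511 m/s
Q = A × v_mean = 17.9 × 1.511 = 27.05 m³/s

27.1 m³/s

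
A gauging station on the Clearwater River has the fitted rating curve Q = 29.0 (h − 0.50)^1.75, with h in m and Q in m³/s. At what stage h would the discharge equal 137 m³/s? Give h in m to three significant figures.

2.93 m

h − h₀ = (Q/C)^(1/b) = (137/29.0)^(1/1.75) = 2.428 m
h = 0.50 + 2.428 = 2.928 m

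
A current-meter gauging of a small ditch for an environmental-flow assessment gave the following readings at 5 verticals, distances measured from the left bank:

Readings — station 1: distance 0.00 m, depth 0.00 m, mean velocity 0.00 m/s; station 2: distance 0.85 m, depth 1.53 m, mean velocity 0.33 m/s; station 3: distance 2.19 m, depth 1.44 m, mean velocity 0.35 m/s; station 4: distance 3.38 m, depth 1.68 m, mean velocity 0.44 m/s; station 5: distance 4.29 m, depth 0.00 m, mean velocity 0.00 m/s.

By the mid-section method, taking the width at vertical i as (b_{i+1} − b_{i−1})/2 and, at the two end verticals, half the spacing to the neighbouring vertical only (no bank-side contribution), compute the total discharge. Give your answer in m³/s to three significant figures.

w_2 = (2.19 − 0.00)/2 = 1.095 m; q_2 = 0.33 × 1.53 × 1.095 = 0.5529 m³/s
w_3 = (3.38 − 0.85)/2 = 1.265 m; q_3 = 0.35 × 1.44 × 1.265 = 0.6376 m³/s
w_4 = (4.29 − 2.19)/2 = 1.05 m; q_4 = 0.44 × 1.68 × 1.05 = 0.7762 m³/s
Stations 1, 5 contribute zero (depth or velocity is 0).
Q = Σ qᵢ = 1.967 m³/s

1.97 m³/s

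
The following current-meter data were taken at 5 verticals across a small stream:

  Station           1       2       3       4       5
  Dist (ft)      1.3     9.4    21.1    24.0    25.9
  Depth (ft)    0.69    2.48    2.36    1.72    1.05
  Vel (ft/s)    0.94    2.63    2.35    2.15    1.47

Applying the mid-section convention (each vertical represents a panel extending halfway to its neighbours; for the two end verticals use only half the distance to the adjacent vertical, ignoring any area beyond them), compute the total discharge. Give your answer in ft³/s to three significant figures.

118 ft³/s

w_1 = (9.4 − 1.3)/2 = 4.05 ft; q_1 = 0.94 × 0.69 × 4.05 = 2.627 ft³/s
w_2 = (21.1 − 1.3)/2 = 9.9 ft; q_2 = 2.63 × 2.48 × 9.9 = 64.57 ft³/s
w_3 = (24.0 − 9.4)/2 = 7.3 ft; q_3 = 2.35 × 2.36 × 7.3 = 40.49 ft³/s
w_4 = (25.9 − 21.1)/2 = 2.4 ft; q_4 = 2.15 × 1.72 × 2.4 = 8.875 ft³/s
w_5 = (25.9 − 24.0)/2 = 0.95 ft; q_5 = 1.47 × 1.05 × 0.95 = 1.466 ft³/s
Q = Σ qᵢ = 118.0 ft³/s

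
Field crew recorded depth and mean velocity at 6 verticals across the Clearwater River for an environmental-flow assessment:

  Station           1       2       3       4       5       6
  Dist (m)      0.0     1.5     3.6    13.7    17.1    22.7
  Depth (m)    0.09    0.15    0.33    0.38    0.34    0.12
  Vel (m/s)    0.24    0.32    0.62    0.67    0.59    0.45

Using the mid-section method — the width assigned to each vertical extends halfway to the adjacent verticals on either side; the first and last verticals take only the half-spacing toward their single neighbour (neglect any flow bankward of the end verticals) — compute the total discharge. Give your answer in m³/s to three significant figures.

w_1 = (1.5 − 0.0)/2 = 0.75 m; q_1 = 0.24 × 0.09 × 0.75 = 0.01620 m³/s
w_2 = (3.6 − 0.0)/2 = 1.8 m; q_2 = 0.32 × 0.15 × 1.8 = 0.08640 m³/s
w_3 = (13.7 − 1.5)/2 = 6.1 m; q_3 = 0.62 × 0.33 × 6.1 = 1.248 m³/s
w_4 = (17.1 − 3.6)/2 = 6.75 m; q_4 = 0.67 × 0.38 × 6.75 = 1.719 m³/s
w_5 = (22.7 − 13.7)/2 = 4.5 m; q_5 = 0.59 × 0.34 × 4.5 = 0.9027 m³/s
w_6 = (22.7 − 17.1)/2 = 2.8 m; q_6 = 0.45 × 0.12 × 2.8 = 0.1512 m³/s
Q = Σ qᵢ = 4.123 m³/s

4.12 m³/s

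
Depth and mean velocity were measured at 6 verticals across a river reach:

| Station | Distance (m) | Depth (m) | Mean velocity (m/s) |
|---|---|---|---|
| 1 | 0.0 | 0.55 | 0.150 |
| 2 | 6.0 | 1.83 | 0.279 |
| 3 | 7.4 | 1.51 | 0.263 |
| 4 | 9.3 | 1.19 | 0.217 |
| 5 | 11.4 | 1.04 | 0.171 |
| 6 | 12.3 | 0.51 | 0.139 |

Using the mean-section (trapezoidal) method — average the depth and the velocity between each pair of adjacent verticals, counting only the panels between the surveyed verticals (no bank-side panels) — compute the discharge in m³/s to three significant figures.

3.34 m³/s

Panel 1-2: Δb = 6 m, d̄ = (0.55+1.83)/2 = 1.19, v̄ = (0.150+0.279)/2 = 0.2145 → q = 6×1.19×0.2145 = 1.532 m³/s
Panel 2-3: Δb = 1.4 m, d̄ = (1.83+1.51)/2 = 1.67, v̄ = (0.279+0.263)/2 = 0.271 → q = 1.4×1.67×0.271 = 0.6336 m³/s
Panel 3-4: Δb = 1.9 m, d̄ = (1.51+1.19)/2 = 1.35, v̄ = (0.263+0.217)/2 = 0.24 → q = 1.9×1.35×0.24 = 0.6156 m³/s
Panel 4-5: Δb = 2.1 m, d̄ = (1.19+1.04)/2 = 1.115, v̄ = (0.217+0.171)/2 = 0.194 → q = 2.1×1.115×0.194 = 0.4543 m³/s
Panel 5-6: Δb = 0.9 m, d̄ = (1.04+0.51)/2 = 0.775, v̄ = (0.171+0.139)/2 = 0.155 → q = 0.9×0.775×0.155 = 0.1081 m³/s
Q = Σ q = 3.343 m³/s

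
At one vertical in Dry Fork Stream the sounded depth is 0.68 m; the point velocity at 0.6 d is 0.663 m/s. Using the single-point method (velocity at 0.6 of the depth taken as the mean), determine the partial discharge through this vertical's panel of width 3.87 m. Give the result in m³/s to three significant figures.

1.74 m³/s

v̄ = v₀.₆ = 0.663 m/s
q = v̄ × d × w = 0.6630 × 0.68 × 3.87 = 1.745 m³/s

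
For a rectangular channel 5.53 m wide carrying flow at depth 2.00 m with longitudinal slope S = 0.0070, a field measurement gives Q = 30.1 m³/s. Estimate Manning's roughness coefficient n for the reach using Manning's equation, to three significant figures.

0.0340

A = b·y = 5.53 × 2.00 = 11.06 m²
P = b + 2y = 5.53 + 2×2.00 = 9.530 m
R = A/P = 11.06/9.530 = 1.161 m
n = (1/Q)·A·R^(2/3)·S^(1/2) = (1/30.1) × 11.06 × 1.104 × 0.08367 = 0.03395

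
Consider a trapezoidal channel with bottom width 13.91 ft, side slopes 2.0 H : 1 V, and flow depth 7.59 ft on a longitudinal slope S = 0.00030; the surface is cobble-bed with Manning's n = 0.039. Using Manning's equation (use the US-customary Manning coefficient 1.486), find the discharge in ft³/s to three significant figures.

A = (b + z·y)·y = (13.91 + 2.0×7.59)×7.59 = 220.8 ft²
P = b + 2y√(1+z²) = 13.91 + 2×7.59×√(1+2.0²) = 47.85 ft
R = A/P = 220.8/47.85 = 4.614 ft
Q = (1.486/n)·A·R^(2/3)·S^(1/2) = (1.486/0.039) × 220.8 × 4.614^(2/3) × 0.00030^(1/2) = 403.8 ft³/s

404 ft³/s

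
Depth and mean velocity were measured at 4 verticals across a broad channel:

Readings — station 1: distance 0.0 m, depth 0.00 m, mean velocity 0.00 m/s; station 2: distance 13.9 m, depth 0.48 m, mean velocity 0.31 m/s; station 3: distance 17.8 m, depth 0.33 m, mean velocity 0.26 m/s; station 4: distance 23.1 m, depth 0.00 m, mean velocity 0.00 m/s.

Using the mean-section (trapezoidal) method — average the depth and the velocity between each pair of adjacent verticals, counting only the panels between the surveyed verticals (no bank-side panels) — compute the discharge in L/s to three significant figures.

Panel 1-2: Δb = 13.9 m, d̄ = (0.00+0.48)/2 = 0.24, v̄ = (0.00+0.31)/2 = 0.155 → q = 13.9×0.24×0.155 = 0.5171 m³/s
Panel 2-3: Δb = 3.9 m, d̄ = (0.48+0.33)/2 = 0.405, v̄ = (0.31+0.26)/2 = 0.285 → q = 3.9×0.405×0.285 = 0.4502 m³/s
Panel 3-4: Δb = 5.3 m, d̄ = (0.33+0.00)/2 = 0.165, v̄ = (0.26+0.00)/2 = 0.13 → q = 5.3×0.165×0.13 = 0.1137 m³/s
Q = Σ q = 1.081 m³/s
= 1.081 × 1000 = 1081 L/s

1080 L/s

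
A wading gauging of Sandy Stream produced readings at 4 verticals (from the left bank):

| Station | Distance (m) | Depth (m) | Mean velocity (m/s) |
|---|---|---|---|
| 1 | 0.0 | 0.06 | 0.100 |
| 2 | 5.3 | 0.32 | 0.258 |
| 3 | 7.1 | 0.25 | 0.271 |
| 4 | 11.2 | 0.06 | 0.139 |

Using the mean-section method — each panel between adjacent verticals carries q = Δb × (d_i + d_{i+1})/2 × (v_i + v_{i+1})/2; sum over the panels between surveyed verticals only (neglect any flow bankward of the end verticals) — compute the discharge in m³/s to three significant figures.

0.446 m³/s

Panel 1-2: Δb = 5.3 m, d̄ = (0.06+0.32)/2 = 0.19, v̄ = (0.100+0.258)/2 = 0.179 → q = 5.3×0.19×0.179 = 0.1803 m³/s
Panel 2-3: Δb = 1.8 m, d̄ = (0.32+0.25)/2 = 0.285, v̄ = (0.258+0.271)/2 = 0.2645 → q = 1.8×0.285×0.2645 = 0.1357 m³/s
Panel 3-4: Δb = 4.1 m, d̄ = (0.25+0.06)/2 = 0.155, v̄ = (0.271+0.139)/2 = 0.205 → q = 4.1×0.155×0.205 = 0.1303 m³/s
Q = Σ q = 0.4462 m³/s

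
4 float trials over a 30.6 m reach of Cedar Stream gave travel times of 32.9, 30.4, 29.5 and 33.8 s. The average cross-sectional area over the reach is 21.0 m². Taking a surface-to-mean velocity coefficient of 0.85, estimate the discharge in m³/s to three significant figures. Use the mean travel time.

t̄ = (32.9 + 30.4 + 29.5 + 33.8) / 4 = 31.65 s
v_surface = L / t̄ = 30.6 / 31.65 = 0.9668 m/s
v_mean = 0.85 × 0.9668 = 0.8218 m/s
Q = A × v_mean = 21.0 × 0.8218 = 17.26 m³/s

17.3 m³/s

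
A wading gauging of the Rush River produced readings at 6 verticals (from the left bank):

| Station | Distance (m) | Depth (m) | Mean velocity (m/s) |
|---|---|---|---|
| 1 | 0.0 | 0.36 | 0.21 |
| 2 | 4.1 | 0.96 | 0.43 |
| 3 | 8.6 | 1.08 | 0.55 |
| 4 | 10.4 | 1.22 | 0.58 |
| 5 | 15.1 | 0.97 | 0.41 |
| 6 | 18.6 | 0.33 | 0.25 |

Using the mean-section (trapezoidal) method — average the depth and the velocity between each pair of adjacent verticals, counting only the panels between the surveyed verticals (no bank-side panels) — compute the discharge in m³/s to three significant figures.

Panel 1-2: Δb = 4.1 m, d̄ = (0.36+0.96)/2 = 0.66, v̄ = (0.21+0.43)/2 = 0.32 → q = 4.1×0.66×0.32 = 0.8659 m³/s
Panel 2-3: Δb = 4.5 m, d̄ = (0.96+1.08)/2 = 1.02, v̄ = (0.43+0.55)/2 = 0.49 → q = 4.5×1.02×0.49 = 2.249 m³/s
Panel 3-4: Δb = 1.8 m, d̄ = (1.08+1.22)/2 = 1.15, v̄ = (0.55+0.58)/2 = 0.565 → q = 1.8×1.15×0.565 = 1.170 m³/s
Panel 4-5: Δb = 4.7 m, d̄ = (1.22+0.97)/2 = 1.095, v̄ = (0.58+0.41)/2 = 0.495 → q = 4.7×1.095×0.495 = 2.548 m³/s
Panel 5-6: Δb = 3.5 m, d̄ = (0.97+0.33)/2 = 0.65, v̄ = (0.41+0.25)/2 = 0.33 → q = 3.5×0.65×0.33 = 0.7508 m³/s
Q = Σ q = 7.583 m³/s

7.58 m³/s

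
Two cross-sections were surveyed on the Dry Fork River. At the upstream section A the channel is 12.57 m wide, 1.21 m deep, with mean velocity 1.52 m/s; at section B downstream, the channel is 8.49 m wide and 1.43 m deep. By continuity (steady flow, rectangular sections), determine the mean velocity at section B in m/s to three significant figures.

1.90 m/s

Q = A₁V₁ = (12.57×1.21) × 1.52 = 23.12 m³/s
A₂ = 8.49 × 1.43 = 12.14 m²
V₂ = Q/A₂ = 23.12/12.14 = 1.904 m/s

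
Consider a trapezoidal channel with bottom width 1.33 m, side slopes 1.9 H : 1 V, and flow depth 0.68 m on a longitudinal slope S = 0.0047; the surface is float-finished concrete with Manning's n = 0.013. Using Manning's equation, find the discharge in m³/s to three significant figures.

5.27 m³/s

A = (b + z·y)·y = (1.33 + 1.9×0.68)×0.68 = 1.783 m²
P = b + 2y√(1+z²) = 1.33 + 2×0.68×√(1+1.9²) = 4.250 m
R = A/P = 1.783/4.250 = 0.4195 m
Q = (1/n)·A·R^(2/3)·S^(1/2) = (1/0.013) × 1.783 × 0.4195^(2/3) × 0.0047^(1/2) = 5.269 m³/s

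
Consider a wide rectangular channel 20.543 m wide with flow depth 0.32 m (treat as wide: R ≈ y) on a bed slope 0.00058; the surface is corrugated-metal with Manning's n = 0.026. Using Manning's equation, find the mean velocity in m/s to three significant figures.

0.433 m/s

A = b·y = 20.543 × 0.32 = 6.574 m²
Wide channel: R ≈ y = 0.32 m
Q = (1/n)·A·R^(2/3)·S^(1/2) = (1/0.026) × 6.574 × 0.3200^(2/3) × 0.00058^(1/2) = 2.849 m³/s
V = Q/A = 2.849/6.574 = 0.4334 m/s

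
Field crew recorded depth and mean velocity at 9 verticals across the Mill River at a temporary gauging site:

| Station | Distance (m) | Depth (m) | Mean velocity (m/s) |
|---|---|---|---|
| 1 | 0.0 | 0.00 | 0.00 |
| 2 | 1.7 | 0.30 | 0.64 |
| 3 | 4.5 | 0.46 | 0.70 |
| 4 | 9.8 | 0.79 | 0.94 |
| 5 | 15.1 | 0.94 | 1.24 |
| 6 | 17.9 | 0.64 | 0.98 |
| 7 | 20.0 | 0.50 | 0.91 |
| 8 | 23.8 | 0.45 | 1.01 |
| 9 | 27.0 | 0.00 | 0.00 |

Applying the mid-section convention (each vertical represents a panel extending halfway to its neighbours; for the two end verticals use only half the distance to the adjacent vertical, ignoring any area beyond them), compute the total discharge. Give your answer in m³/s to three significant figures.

14.9 m³/s

w_2 = (4.5 − 0.0)/2 = 2.25 m; q_2 = 0.64 × 0.30 × 2.25 = 0.4320 m³/s
w_3 = (9.8 − 1.7)/2 = 4.05 m; q_3 = 0.70 × 0.46 × 4.05 = 1.304 m³/s
w_4 = (15.1 − 4.5)/2 = 5.3 m; q_4 = 0.94 × 0.79 × 5.3 = 3.936 m³/s
w_5 = (17.9 − 9.8)/2 = 4.05 m; q_5 = 1.24 × 0.94 × 4.05 = 4.721 m³/s
w_6 = (20.0 − 15.1)/2 = 2.45 m; q_6 = 0.98 × 0.64 × 2.45 = 1.537 m³/s
w_7 = (23.8 − 17.9)/2 = 2.95 m; q_7 = 0.91 × 0.50 × 2.95 = 1.342 m³/s
w_8 = (27.0 − 20.0)/2 = 3.5 m; q_8 = 1.01 × 0.45 × 3.5 = 1.591 m³/s
Stations 1, 9 contribute zero (depth or velocity is 0).
Q = Σ qᵢ = 14.86 m³/s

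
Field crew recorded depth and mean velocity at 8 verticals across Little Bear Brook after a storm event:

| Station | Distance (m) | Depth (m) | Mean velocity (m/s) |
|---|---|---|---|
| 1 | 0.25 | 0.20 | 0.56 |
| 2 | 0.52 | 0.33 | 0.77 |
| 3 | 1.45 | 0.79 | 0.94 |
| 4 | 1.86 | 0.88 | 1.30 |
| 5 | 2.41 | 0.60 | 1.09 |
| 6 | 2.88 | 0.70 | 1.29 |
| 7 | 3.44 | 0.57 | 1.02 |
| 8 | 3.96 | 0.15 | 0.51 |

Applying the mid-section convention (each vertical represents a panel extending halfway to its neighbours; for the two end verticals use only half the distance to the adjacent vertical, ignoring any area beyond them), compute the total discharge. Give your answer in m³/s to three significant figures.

w_1 = (0.52 − 0.25)/2 = 0.135 m; q_1 = 0.56 × 0.20 × 0.135 = 0.01512 m³/s
w_2 = (1.45 − 0.25)/2 = 0.6 m; q_2 = 0.77 × 0.33 × 0.6 = 0.1525 m³/s
w_3 = (1.86 − 0.52)/2 = 0.67 m; q_3 = 0.94 × 0.79 × 0.67 = 0.4975 m³/s
w_4 = (2.41 − 1.45)/2 = 0.48 m; q_4 = 1.30 × 0.88 × 0.48 = 0.5491 m³/s
w_5 = (2.88 − 1.86)/2 = 0.51 m; q_5 = 1.09 × 0.60 × 0.51 = 0.3335 m³/s
w_6 = (3.44 − 2.41)/2 = 0.515 m; q_6 = 1.29 × 0.70 × 0.515 = 0.4650 m³/s
w_7 = (3.96 − 2.88)/2 = 0.54 m; q_7 = 1.02 × 0.57 × 0.54 = 0.3140 m³/s
w_8 = (3.96 − 3.44)/2 = 0.26 m; q_8 = 0.51 × 0.15 × 0.26 = 0.01989 m³/s
Q = Σ qᵢ = 2.347 m³/s

2.35 m³/s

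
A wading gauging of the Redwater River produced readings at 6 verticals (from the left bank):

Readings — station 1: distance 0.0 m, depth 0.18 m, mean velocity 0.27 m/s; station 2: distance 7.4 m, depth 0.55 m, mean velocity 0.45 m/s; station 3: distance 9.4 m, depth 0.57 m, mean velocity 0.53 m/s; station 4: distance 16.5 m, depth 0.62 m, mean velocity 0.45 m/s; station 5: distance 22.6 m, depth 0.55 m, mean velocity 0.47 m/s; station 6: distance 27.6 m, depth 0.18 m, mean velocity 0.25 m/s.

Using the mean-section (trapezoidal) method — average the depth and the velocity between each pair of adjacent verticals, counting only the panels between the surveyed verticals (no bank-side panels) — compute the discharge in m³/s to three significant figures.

Panel 1-2: Δb = 7.4 m, d̄ = (0.18+0.55)/2 = 0.365, v̄ = (0.27+0.45)/2 = 0.36 → q = 7.4×0.365×0.36 = 0.9724 m³/s
Panel 2-3: Δb = 2 m, d̄ = (0.55+0.57)/2 = 0.56, v̄ = (0.45+0.53)/2 = 0.49 → q = 2×0.56×0.49 = 0.5488 m³/s
Panel 3-4: Δb = 7.1 m, d̄ = (0.57+0.62)/2 = 0.595, v̄ = (0.53+0.45)/2 = 0.49 → q = 7.1×0.595×0.49 = 2.070 m³/s
Panel 4-5: Δb = 6.1 m, d̄ = (0.62+0.55)/2 = 0.585, v̄ = (0.45+0.47)/2 = 0.46 → q = 6.1×0.585×0.46 = 1.642 m³/s
Panel 5-6: Δb = 5 m, d̄ = (0.55+0.18)/2 = 0.365, v̄ = (0.47+0.25)/2 = 0.36 → q = 5×0.365×0.36 = 0.6570 m³/s
Q = Σ q = 5.890 m³/s

5.89 m³/s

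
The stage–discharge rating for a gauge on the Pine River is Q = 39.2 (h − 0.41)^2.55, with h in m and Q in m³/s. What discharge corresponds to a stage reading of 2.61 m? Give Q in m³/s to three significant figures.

Q = 39.2 × (2.61 − 0.41)^2.55 = 39.2 × 2.2^2.55 = 292.7 m³/s

293 m³/s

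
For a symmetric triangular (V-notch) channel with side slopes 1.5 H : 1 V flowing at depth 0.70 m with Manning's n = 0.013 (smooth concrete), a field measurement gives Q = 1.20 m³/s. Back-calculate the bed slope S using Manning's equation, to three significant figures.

A = z·y² = 1.5×0.70² = 0.7350 m²
P = 2y√(1+z²) = 2×0.70×√(1+1.5²) = 2.524 m
R = A/P = 0.7350/2.524 = 0.2912 m
S = (Q·n / (1·A·R^(2/3)))² = (1.20×0.013 / (1×0.7350×0.4394))² = 0.002334

0.00233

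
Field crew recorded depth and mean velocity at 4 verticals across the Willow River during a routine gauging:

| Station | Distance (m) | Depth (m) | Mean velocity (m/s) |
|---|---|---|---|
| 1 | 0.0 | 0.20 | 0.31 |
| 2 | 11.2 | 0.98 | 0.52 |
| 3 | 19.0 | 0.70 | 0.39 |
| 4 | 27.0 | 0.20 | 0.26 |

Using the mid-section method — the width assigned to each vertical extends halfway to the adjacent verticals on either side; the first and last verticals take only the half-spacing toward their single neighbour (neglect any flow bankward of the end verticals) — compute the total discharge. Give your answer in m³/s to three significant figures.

7.55 m³/s

w_1 = (11.2 − 0.0)/2 = 5.6 m; q_1 = 0.31 × 0.20 × 5.6 = 0.3472 m³/s
w_2 = (19.0 − 0.0)/2 = 9.5 m; q_2 = 0.52 × 0.98 × 9.5 = 4.841 m³/s
w_3 = (27.0 − 11.2)/2 = 7.9 m; q_3 = 0.39 × 0.70 × 7.9 = 2.157 m³/s
w_4 = (27.0 − 19.0)/2 = 4 m; q_4 = 0.26 × 0.20 × 4 = 0.2080 m³/s
Q = Σ qᵢ = 7.553 m³/s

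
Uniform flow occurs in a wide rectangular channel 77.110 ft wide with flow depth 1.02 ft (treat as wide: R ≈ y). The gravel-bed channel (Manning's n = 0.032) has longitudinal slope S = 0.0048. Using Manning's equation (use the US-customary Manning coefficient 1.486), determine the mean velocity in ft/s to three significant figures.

A = b·y = 77.110 × 1.02 = 78.65 ft²
Wide channel: R ≈ y = 1.02 ft
Q = (1.486/n)·A·R^(2/3)·S^(1/2) = (1.486/0.032) × 78.65 × 1.020^(2/3) × 0.0048^(1/2) = 256.4 ft³/s
V = Q/A = 256.4/78.65 = 3.260 ft/s

3.26 ft/s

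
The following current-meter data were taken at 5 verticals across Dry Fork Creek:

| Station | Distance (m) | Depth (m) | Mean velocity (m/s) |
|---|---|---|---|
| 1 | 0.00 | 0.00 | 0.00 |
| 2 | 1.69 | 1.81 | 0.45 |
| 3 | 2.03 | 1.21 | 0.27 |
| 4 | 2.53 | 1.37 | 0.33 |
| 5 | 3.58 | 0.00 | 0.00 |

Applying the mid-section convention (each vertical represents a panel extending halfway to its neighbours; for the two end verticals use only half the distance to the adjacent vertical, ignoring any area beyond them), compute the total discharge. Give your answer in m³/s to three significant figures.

w_2 = (2.03 − 0.00)/2 = 1.015 m; q_2 = 0.45 × 1.81 × 1.015 = 0.8267 m³/s
w_3 = (2.53 − 1.69)/2 = 0.42 m; q_3 = 0.27 × 1.21 × 0.42 = 0.1372 m³/s
w_4 = (3.58 − 2.03)/2 = 0.775 m; q_4 = 0.33 × 1.37 × 0.775 = 0.3504 m³/s
Stations 1, 5 contribute zero (depth or velocity is 0).
Q = Σ qᵢ = 1.314 m³/s

1.31 m³/s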